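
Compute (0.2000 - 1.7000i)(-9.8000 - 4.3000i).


Real = 0.2*(-9.8) - (-1.7)*(-4.3) = -1.96 - 7.31 = -9.27
Imag = 0.2*(-4.3) - (9.8)*(-1.7) = -0.86 + 16.66 = 15.8

-9.2700 + 15.8000i


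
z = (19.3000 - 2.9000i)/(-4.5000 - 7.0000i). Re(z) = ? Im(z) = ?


Multiply by conjugate: (19.3000 - 2.9000i)(-4.5000 + 7.0000i) / ((-4.5)^2 + (-7)^2)
Numerator real = 19.3*(-4.5) - (2.9)*(-7) = -66.55
Numerator imag = -2.9*(-4.5) - 19.3*(-7) = 148.15
Denominator = 69.25
Re(z) = -66.55/69.25 = -0.9610
Im(z) = 148.15/69.25 = 2.1394

Re(z) = -0.9610, Im(z) = 2.1394


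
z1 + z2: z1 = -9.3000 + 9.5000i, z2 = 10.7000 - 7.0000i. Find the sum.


Real: -9.3 + 10.7 = 1.4
Imag: 9.5 - 7 = 2.5

1.4000 + 2.5000i


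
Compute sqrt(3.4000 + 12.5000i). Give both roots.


|z| = sqrt(11.56+156.25) = 12.9541
sqrt((|z|+a)/2) = sqrt((12.9541+3.4)/2) = sqrt(8.1771) = 2.8596
sqrt((|z|-a)/2) = sqrt((12.9541-3.4)/2) = sqrt(4.7771) = 2.1857

±(2.8596 + 2.1857i) i.e. 2.8596 + 2.1857i and -2.8596 - 2.1857i


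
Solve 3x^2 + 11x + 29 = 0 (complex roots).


disc = 11^2 - 4*3*29 = 121 - 348 = -227
sqrt(|disc|) = sqrt(227) = 15.0665
Real part = -11/(2*3) = -1.8333
Imag part = 15.0665/(2*3) = 2.5111

-1.8333 ± 2.5111i


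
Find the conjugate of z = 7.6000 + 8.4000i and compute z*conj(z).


z_bar = 7.6000 - 8.4000i
z*z_bar = 7.6^2 + 8.4^2 = 57.76 + 70.56 = 128.32

z_bar = 7.6000 - 8.4000i, z*z_bar = 128.32


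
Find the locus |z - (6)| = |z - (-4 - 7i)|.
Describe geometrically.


Equal distances means the locus is the perpendicular bisector of z1 and z2.
Midpoint = ((6+(-4))/2, (0+(-7))/2) = (1.0000, -3.5000)

Perpendicular bisector through (1.0000, -3.5000)


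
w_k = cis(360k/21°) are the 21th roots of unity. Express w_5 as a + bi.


Angle = 360*5/21 = 85.7143°
a = cos(85.7143°) = 0.0747
b = sin(85.7143°) = 0.9972

0.0747 + 0.9972i


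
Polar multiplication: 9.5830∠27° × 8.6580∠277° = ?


r = 9.5830 * 8.6580 = 82.9696
theta = 27° + 277° = 304° = 304° (mod 360)

82.9696 cis(304°)


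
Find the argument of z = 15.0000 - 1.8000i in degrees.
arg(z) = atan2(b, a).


Re = 15, Im = -1.8
arg = atan2(-1.8, 15) = -6.8428 degrees

arg(z) = -6.8428 degrees


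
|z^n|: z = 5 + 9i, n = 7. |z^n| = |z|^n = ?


|z| = sqrt(25+81) = sqrt(106) = 10.2956
|z^7| = |z|^7 = (sqrt(106))^7 = 106^3 * sqrt(106) = 1191016*sqrt(106)

|z^7| = 1191016*sqrt(106) ≈ 12262260.2280


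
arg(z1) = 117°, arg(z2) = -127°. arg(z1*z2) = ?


arg(z1*z2) = 117° - 127° = -10°
Normalized to (-180°, 180°]: -10°

-10°


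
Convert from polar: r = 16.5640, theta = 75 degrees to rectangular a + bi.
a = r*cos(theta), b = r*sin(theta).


a = 16.5640*cos(75°) = 16.5640*0.25882 = 4.2871
b = 16.5640*sin(75°) = 16.5640*0.965926 = 15.9996

4.2871 + 15.9996i


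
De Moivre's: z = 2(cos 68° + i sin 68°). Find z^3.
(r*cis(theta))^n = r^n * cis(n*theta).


r^3 = 2^3 = 8
n*theta = 3*68° = 204° = 204° (mod 360)
a = 8*cos(204°) = -7.3084
b = 8*sin(204°) = -3.2539

8 cis(204°) = -7.3084 - 3.2539i


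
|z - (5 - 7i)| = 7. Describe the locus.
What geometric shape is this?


|z - z0| = r is a circle with center z0 and radius r.
Center = (5, -7), radius = 7

Circle with center (5, -7) and radius 7


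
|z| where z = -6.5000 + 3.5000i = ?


|z| = sqrt((-6.5)^2 + 3.5^2) = sqrt(42.25 + 12.25) = sqrt(54.5) = 7.3824

|z| = 7.3824


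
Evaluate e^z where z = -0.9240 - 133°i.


e^-0.9240 = 0.3969
cos(-133°) = -0.682
sin(-133°) = -0.7314
Real = 0.3969*(-0.682) = -0.2707
Imag = 0.3969*(-0.7314) = -0.2903

-0.2707 - 0.2903i


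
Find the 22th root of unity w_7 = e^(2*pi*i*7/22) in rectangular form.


Angle = 360*7/22 = 114.5455°
a = cos(114.5455°) = -0.4154
b = sin(114.5455°) = 0.9096

-0.4154 + 0.9096i


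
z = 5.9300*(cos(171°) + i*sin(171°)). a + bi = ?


a = 5.9300*cos(171°) = 5.9300*(-0.98769) = -5.8570
b = 5.9300*sin(171°) = 5.9300*0.156434 = 0.9277

-5.8570 + 0.9277i


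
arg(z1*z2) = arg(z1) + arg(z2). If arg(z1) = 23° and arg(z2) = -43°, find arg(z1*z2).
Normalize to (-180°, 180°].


arg(z1*z2) = 23° - 43° = -20°
Normalized to (-180°, 180°]: -20°

-20°


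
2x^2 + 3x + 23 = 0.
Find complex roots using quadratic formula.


disc = 3^2 - 4*2*23 = 9 - 184 = -175
sqrt(|disc|) = sqrt(175) = 13.2288
Real part = -3/(2*2) = -0.7500
Imag part = 13.2288/(2*2) = 3.3072

-0.7500 ± 3.3072i


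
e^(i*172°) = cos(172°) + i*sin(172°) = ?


cos(172°) = -0.9903
sin(172°) = 0.1392

e^(i*172°) = -0.9903 + 0.1392i


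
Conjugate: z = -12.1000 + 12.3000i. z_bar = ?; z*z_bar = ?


z_bar = -12.1000 - 12.3000i
z*z_bar = (-12.1)^2 + 12.3^2 = 146.41 + 151.29 = 297.7

z_bar = -12.1000 - 12.3000i, z*z_bar = 297.7


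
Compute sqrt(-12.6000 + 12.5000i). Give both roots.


|z| = sqrt(158.76+156.25) = 17.7485
sqrt((|z|+a)/2) = sqrt((17.7485+(-12.6))/2) = sqrt(2.5743) = 1.6045
sqrt((|z|-a)/2) = sqrt((17.7485-(-12.6))/2) = sqrt(15.1743) = 3.8954

±(1.6045 + 3.8954i) i.e. 1.6045 + 3.8954i and -1.6045 - 3.8954i


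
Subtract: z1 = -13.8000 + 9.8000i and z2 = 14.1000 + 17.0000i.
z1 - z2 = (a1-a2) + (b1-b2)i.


Real: -13.8 - 14.1 = -27.9
Imag: 9.8 - 17 = -7.2

-27.9000 - 7.2000i


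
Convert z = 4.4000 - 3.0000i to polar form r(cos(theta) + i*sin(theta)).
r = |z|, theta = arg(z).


r = sqrt(19.36+9) = sqrt(28.36) = 5.3254
theta = atan2(-3, 4.4) = -34.2869 degrees

r = 5.3254, theta = -34.2869 degrees


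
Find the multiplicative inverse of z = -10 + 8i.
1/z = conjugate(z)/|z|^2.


|z|^2 = 100+64 = 164
1/z = (-10 - 8i)/164

1/z = -0.0610 - 0.0488i


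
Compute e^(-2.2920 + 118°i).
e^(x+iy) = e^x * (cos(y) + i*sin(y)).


e^-2.2920 = 0.10106
cos(118°) = -0.4695
sin(118°) = 0.8829
Real = 0.10106*(-0.4695) = -0.0474
Imag = 0.10106*0.8829 = 0.0892

-0.0474 + 0.0892i


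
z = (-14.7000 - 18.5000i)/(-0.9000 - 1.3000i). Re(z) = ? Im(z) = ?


Multiply by conjugate: (-14.7000 - 18.5000i)(-0.9000 + 1.3000i) / ((-0.9)^2 + (-1.3)^2)
Numerator real = -14.7*(-0.9) - (18.5)*(-1.3) = 37.28
Numerator imag = -18.5*(-0.9) - (-14.7)*(-1.3) = -2.46
Denominator = 2.5
Re(z) = 37.28/2.5 = 14.9120
Im(z) = -2.46/2.5 = -0.9840

Re(z) = 14.9120, Im(z) = -0.9840


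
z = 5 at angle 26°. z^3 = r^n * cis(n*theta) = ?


r^3 = 5^3 = 125
n*theta = 3*26° = 78° = 78° (mod 360)
a = 125*cos(78°) = 25.9890
b = 125*sin(78°) = 122.2685

125 cis(78°) = 25.9890 + 122.2685i


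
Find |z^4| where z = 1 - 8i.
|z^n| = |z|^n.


|z| = sqrt(1+64) = sqrt(65) = 8.0623
|z^4| = |z|^4 = (sqrt(65))^4 = 65^2 = 4225

|z^4| = 4225


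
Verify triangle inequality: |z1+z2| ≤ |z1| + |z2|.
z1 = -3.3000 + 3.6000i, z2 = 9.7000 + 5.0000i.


|z1| = sqrt((-3.3)^2 + 3.6^2) = sqrt(23.85) = 4.8836
|z2| = sqrt(9.7^2 + 5^2) = sqrt(119.09) = 10.9128
z1+z2 = 6.4000 + 8.6000i
|z1+z2| = sqrt(114.92) = 10.7201
|z1|+|z2| = 4.8836 + 10.9128 = 15.7964

|z1+z2| = 10.7201 ≤ |z1|+|z2| = 15.7964 (verified)


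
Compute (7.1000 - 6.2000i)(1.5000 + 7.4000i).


Real = 7.1*1.5 - (-6.2)*7.4 = 10.65 - (-45.88) = 56.53
Imag = 7.1*7.4 + 1.5*(-6.2) = 52.54 - (9.3) = 43.24

56.5300 + 43.2400i


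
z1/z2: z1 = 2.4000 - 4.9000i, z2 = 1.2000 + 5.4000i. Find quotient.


Conjugate of z2 = 1.2000 - 5.4000i
Numerator: (2.4000 - 4.9000i)(1.2000 - 5.4000i) = -23.5800 - 18.8400i
Denominator: 1.2^2 + 5.4^2 = 30.6
Result = (-23.5800 - 18.8400i)/30.6

-0.7706 - 0.6157i


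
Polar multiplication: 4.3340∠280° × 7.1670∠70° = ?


r = 4.3340 * 7.1670 = 31.0618
theta = 280° + 70° = 350° = 350° (mod 360)

31.0618 cis(350°)


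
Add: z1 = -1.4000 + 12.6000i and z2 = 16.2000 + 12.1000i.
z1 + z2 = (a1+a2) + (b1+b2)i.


Real: -1.4 + 16.2 = 14.8
Imag: 12.6 + 12.1 = 24.7

14.8000 + 24.7000i


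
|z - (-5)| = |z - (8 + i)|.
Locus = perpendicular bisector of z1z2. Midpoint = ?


Equal distances means the locus is the perpendicular bisector of z1 and z2.
Midpoint = ((-5+8)/2, (0+1)/2) = (1.5000, 0.5000)

Perpendicular bisector through (1.5000, 0.5000)


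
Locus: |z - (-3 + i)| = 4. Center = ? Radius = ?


|z - z0| = r is a circle with center z0 and radius r.
Center = (-3, 1), radius = 4

Circle with center (-3, 1) and radius 4


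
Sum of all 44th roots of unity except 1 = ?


With w = e^(2*pi*i/44), all 44 of the 44th roots of unity w^0 = 1, w, ..., w^(43) sum to 0: 1 + w + ... + w^(43) = (1 - w^44)/(1 - w) = 0 since w^44 = 1, w ≠ 1.
Removing the root 1: w + w^2 + ... + w^(43) = 0 - 1 = -1

Sum = -1


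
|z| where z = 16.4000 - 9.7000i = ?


|z| = sqrt(16.4^2 + (-9.7)^2) = sqrt(268.96 + 94.09) = sqrt(363.05) = 19.0539

|z| = 19.0539


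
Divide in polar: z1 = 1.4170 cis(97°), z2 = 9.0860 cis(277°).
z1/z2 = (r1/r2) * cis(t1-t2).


r = 1.4170 / 9.0860 = 0.1560
theta = 97° - 277° = -180° = 180° (mod 360)

0.1560 cis(180°)


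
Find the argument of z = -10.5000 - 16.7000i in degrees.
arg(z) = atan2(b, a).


Re = -10.5, Im = -16.7
arg = atan2(-16.7, -10.5) = -122.1593 degrees

arg(z) = -122.1593 degrees


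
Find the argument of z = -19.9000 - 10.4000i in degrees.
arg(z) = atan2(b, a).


Re = -19.9, Im = -10.4
arg = atan2(-10.4, -19.9) = -152.4078 degrees

arg(z) = -152.4078 degrees


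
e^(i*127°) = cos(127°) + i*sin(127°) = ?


cos(127°) = -0.6018
sin(127°) = 0.7986

e^(i*127°) = -0.6018 + 0.7986i


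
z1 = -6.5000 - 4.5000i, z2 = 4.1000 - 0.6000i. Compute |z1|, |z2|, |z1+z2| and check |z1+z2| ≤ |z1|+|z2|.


|z1| = sqrt((-6.5)^2 + (-4.5)^2) = sqrt(62.5) = 7.9057
|z2| = sqrt(4.1^2 + (-0.6)^2) = sqrt(17.17) = 4.1437
z1+z2 = -2.4000 - 5.1000i
|z1+z2| = sqrt(31.77) = 5.6365
|z1|+|z2| = 7.9057 + 4.1437 = 12.0494

|z1+z2| = 5.6365 ≤ |z1|+|z2| = 12.0494 (verified)


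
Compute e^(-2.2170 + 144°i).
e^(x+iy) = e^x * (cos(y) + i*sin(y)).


e^-2.2170 = 0.1089
cos(144°) = -0.809
sin(144°) = 0.5878
Real = 0.1089*(-0.809) = -0.0881
Imag = 0.1089*0.5878 = 0.0640

-0.0881 + 0.0640i


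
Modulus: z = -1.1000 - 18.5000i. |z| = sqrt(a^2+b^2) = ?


|z| = sqrt((-1.1)^2 + (-18.5)^2) = sqrt(1.21 + 342.25) = sqrt(343.46) = 18.5327

|z| = 18.5327


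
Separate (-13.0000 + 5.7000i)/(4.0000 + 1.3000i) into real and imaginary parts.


Multiply by conjugate: (-13.0000 + 5.7000i)(4.0000 - 1.3000i) / (4^2 + 1.3^2)
Numerator real = -13*4 + 5.7*1.3 = -44.59
Numerator imag = 5.7*4 - (-13)*1.3 = 39.7
Denominator = 17.69
Re(z) = -44.59/17.69 = -2.5206
Im(z) = 39.7/17.69 = 2.2442

Re(z) = -2.5206, Im(z) = 2.2442


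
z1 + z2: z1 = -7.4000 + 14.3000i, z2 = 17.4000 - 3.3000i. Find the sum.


Real: -7.4 + 17.4 = 10
Imag: 14.3 - 3.3 = 11

10.0000 + 11.0000i


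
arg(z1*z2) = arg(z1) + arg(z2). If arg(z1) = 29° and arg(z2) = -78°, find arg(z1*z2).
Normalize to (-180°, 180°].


arg(z1*z2) = 29° - 78° = -49°
Normalized to (-180°, 180°]: -49°

-49°


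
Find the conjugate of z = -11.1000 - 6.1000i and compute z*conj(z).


z_bar = -11.1000 + 6.1000i
z*z_bar = (-11.1)^2 + (-6.1)^2 = 123.21 + 37.21 = 160.42

z_bar = -11.1000 + 6.1000i, z*z_bar = 160.42


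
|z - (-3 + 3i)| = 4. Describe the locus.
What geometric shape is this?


|z - z0| = r is a circle with center z0 and radius r.
Center = (-3, 3), radius = 4

Circle with center (-3, 3) and radius 4


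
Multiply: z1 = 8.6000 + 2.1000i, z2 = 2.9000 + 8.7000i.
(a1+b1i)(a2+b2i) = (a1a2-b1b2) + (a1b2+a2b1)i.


Real = 8.6*2.9 - 2.1*8.7 = 24.94 - 18.27 = 6.67
Imag = 8.6*8.7 + 2.9*2.1 = 74.82 + 6.09 = 80.91

6.6700 + 80.9100i


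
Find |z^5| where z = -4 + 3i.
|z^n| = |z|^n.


|z| = sqrt(16+9) = sqrt(25) = 5
|z^5| = |z|^5 = 5^5 = 3125

|z^5| = 3125


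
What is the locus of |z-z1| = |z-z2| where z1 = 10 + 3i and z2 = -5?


Equal distances means the locus is the perpendicular bisector of z1 and z2.
Midpoint = ((10+(-5))/2, (3+0)/2) = (2.5000, 1.5000)

Perpendicular bisector through (2.5000, 1.5000)


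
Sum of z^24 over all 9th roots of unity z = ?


The roots are w_k = w^k with w = e^(2*pi*i/9), and (w^k)^24 = (w^24)^k.
So S = 1 + u + u^2 + ... + u^(8) with u = w^24.
24 = 2*9 + 6, so 24 is not a multiple of 9: u = (w^9)^2 * w^6 = w^6 ≠ 1 (w is a primitive 9th root), while u^9 = (w^9)^24 = 1.
Geometric series: S = (1 - u^9)/(1 - u) = (1 - 1)/(1 - u) = 0

S = 0


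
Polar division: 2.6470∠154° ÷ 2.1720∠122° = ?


r = 2.6470 / 2.1720 = 1.2187
theta = 154° - 122° = 32° = 32° (mod 360)

1.2187 cis(32°)


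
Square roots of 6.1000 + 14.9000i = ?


|z| = sqrt(37.21+222.01) = 16.1003
sqrt((|z|+a)/2) = sqrt((16.1003+6.1)/2) = sqrt(11.1002) = 3.3317
sqrt((|z|-a)/2) = sqrt((16.1003-6.1)/2) = sqrt(5.0002) = 2.2361

±(3.3317 + 2.2361i) i.e. 3.3317 + 2.2361i and -3.3317 - 2.2361i


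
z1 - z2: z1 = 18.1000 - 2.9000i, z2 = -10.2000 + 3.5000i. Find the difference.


Real: 18.1 + 10.2 = 28.3
Imag: -2.9 - 3.5 = -6.4

28.3000 - 6.4000i


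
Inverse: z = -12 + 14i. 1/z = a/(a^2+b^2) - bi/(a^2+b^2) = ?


|z|^2 = 144+196 = 340
1/z = (-12 - 14i)/340

1/z = -0.0353 - 0.0412i


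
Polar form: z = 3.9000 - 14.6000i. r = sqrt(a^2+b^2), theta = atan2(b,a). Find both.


r = sqrt(15.21+213.16) = sqrt(228.37) = 15.1119
theta = atan2(-14.6, 3.9) = -75.0442 degrees

r = 15.1119, theta = -75.0442 degrees


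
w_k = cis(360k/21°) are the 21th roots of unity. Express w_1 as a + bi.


Angle = 360*1/21 = 17.1429°
a = cos(17.1429°) = 0.9556
b = sin(17.1429°) = 0.2948

0.9556 + 0.2948i


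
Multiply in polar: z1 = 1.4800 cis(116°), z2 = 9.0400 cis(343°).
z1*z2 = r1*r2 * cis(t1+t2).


r = 1.4800 * 9.0400 = 13.3792
theta = 116° + 343° = 459° = 99° (mod 360)

13.3792 cis(99°)


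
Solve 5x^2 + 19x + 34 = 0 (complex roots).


disc = 19^2 - 4*5*34 = 361 - 680 = -319
sqrt(|disc|) = sqrt(319) = 17.8606
Real part = -19/(2*5) = -1.9000
Imag part = 17.8606/(2*5) = 1.7861

-1.9000 ± 1.7861i


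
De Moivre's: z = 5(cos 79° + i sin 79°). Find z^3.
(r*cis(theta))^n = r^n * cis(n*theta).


r^3 = 5^3 = 125
n*theta = 3*79° = 237° = 237° (mod 360)
a = 125*cos(237°) = -68.0799
b = 125*sin(237°) = -104.8338

125 cis(237°) = -68.0799 - 104.8338i


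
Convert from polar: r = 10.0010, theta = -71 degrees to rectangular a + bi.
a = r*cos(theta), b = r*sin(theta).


a = 10.0010*cos(-71°) = 10.0010*0.32557 = 3.2560
b = 10.0010*sin(-71°) = 10.0010*(-0.94552) = -9.4561

3.2560 - 9.4561i


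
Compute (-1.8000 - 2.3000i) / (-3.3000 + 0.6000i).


Conjugate of z2 = -3.3000 - 0.6000i
Numerator: (-1.8000 - 2.3000i)(-3.3000 - 0.6000i) = 4.5600 + 8.6700i
Denominator: (-3.3)^2 + 0.6^2 = 11.25
Result = (4.5600 + 8.6700i)/11.25

0.4053 + 0.7707i


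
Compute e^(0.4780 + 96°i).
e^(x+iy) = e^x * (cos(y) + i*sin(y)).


e^0.4780 = 1.6128
cos(96°) = -0.10453
sin(96°) = 0.99452
Real = 1.6128*(-0.10453) = -0.1686
Imag = 1.6128*0.99452 = 1.6040

-0.1686 + 1.6040i


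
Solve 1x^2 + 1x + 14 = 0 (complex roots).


disc = 1^2 - 4*1*14 = 1 - 56 = -55
sqrt(|disc|) = sqrt(55) = 7.4162
Real part = -1/(2*1) = -0.5000
Imag part = 7.4162/(2*1) = 3.7081

-0.5000 ± 3.7081i


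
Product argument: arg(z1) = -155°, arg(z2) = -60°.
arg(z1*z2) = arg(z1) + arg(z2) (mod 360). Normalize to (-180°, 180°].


arg(z1*z2) = -155° - 60° = -215°
Normalized to (-180°, 180°]: 145°

145°


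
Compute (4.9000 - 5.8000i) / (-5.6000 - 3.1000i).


Conjugate of z2 = -5.6000 + 3.1000i
Numerator: (4.9000 - 5.8000i)(-5.6000 + 3.1000i) = -9.4600 + 47.6700i
Denominator: (-5.6)^2 + (-3.1)^2 = 40.97
Result = (-9.4600 + 47.6700i)/40.97

-0.2309 + 1.1635i


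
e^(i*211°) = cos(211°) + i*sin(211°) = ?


cos(211°) = -0.8572
sin(211°) = -0.5150

e^(i*211°) = -0.8572 - 0.5150i


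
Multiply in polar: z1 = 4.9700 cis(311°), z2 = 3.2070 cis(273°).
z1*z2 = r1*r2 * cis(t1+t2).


r = 4.9700 * 3.2070 = 15.9388
theta = 311° + 273° = 584° = 224° (mod 360)

15.9388 cis(224°)


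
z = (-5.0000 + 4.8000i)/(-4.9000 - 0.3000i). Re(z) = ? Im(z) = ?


Multiply by conjugate: (-5.0000 + 4.8000i)(-4.9000 + 0.3000i) / ((-4.9)^2 + (-0.3)^2)
Numerator real = -5*(-4.9) + 4.8*(-0.3) = 23.06
Numerator imag = 4.8*(-4.9) - (-5)*(-0.3) = -25.02
Denominator = 24.1
Re(z) = 23.06/24.1 = 0.9568
Im(z) = -25.02/24.1 = -1.0382

Re(z) = 0.9568, Im(z) = -1.0382


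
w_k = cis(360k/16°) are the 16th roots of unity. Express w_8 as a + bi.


Angle = 360*8/16 = 180°
a = cos(180°) = -1.0000
b = sin(180°) = 0

-1.0000 + 0i


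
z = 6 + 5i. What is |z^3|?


|z| = sqrt(36+25) = sqrt(61) = 7.8102
|z^3| = |z|^3 = (sqrt(61))^3 = 61*sqrt(61)

|z^3| = 61*sqrt(61) ≈ 476.4252


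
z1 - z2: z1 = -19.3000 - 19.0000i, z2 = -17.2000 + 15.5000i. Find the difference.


Real: -19.3 + 17.2 = -2.1
Imag: -19 - 15.5 = -34.5

-2.1000 - 34.5000i


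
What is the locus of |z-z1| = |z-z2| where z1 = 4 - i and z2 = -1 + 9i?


Equal distances means the locus is the perpendicular bisector of z1 and z2.
Midpoint = ((4+(-1))/2, (-1+9)/2) = (1.5000, 4.0000)

Perpendicular bisector through (1.5000, 4.0000)


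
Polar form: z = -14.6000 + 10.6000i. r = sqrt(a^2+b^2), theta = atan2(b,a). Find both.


r = sqrt(213.16+112.36) = sqrt(325.52) = 18.0422
theta = atan2(10.6, -14.6) = 144.0193 degrees

r = 18.0422, theta = 144.0193 degrees


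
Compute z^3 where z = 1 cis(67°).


r^3 = 1^3 = 1
n*theta = 3*67° = 201° = 201° (mod 360)
a = 1*cos(201°) = -0.9336
b = 1*sin(201°) = -0.3584

1 cis(201°) = -0.9336 - 0.3584i


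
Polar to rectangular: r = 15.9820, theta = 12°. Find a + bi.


a = 15.9820*cos(12°) = 15.9820*0.97815 = 15.6328
b = 15.9820*sin(12°) = 15.9820*0.20791 = 3.3228

15.6328 + 3.3228i


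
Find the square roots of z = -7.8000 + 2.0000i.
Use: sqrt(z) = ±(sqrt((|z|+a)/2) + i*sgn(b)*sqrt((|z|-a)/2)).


|z| = sqrt(60.84+4) = 8.0523
sqrt((|z|+a)/2) = sqrt((8.0523+(-7.8))/2) = sqrt(0.1262) = 0.3552
sqrt((|z|-a)/2) = sqrt((8.0523-(-7.8))/2) = sqrt(7.9262) = 2.8153

±(0.3552 + 2.8153i) i.e. 0.3552 + 2.8153i and -0.3552 - 2.8153i


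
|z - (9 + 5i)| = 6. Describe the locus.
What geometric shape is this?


|z - z0| = r is a circle with center z0 and radius r.
Center = (9, 5), radius = 6

Circle with center (9, 5) and radius 6


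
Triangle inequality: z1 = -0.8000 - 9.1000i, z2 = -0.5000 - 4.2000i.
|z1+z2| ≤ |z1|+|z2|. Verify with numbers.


|z1| = sqrt((-0.8)^2 + (-9.1)^2) = sqrt(83.45) = 9.1351
|z2| = sqrt((-0.5)^2 + (-4.2)^2) = sqrt(17.89) = 4.2297
z1+z2 = -1.3000 - 13.3000i
|z1+z2| = sqrt(178.58) = 13.3634
|z1|+|z2| = 9.1351 + 4.2297 = 13.3648

|z1+z2| = 13.3634 ≤ |z1|+|z2| = 13.3648 (verified)


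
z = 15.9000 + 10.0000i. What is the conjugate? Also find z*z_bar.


z_bar = 15.9000 - 10.0000i
z*z_bar = 15.9^2 + 10^2 = 252.81 + 100 = 352.81

z_bar = 15.9000 - 10.0000i, z*z_bar = 352.81


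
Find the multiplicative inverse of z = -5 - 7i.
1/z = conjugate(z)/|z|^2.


|z|^2 = 25+49 = 74
1/z = (-5 + 7i)/74

1/z = -0.0676 + 0.0946i


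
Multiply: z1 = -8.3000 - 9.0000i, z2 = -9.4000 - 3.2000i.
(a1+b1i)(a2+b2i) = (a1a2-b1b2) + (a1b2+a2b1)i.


Real = -8.3*(-9.4) - (-9)*(-3.2) = 78.02 - 28.8 = 49.22
Imag = -8.3*(-3.2) - (9.4)*(-9) = 26.56 + 84.6 = 111.16

49.2200 + 111.1600i


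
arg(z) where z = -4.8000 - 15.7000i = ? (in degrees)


Re = -4.8, Im = -15.7
arg = atan2(-15.7, -4.8) = -107.0001 degrees

arg(z) = -107.0001 degrees


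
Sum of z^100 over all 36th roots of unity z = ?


The roots are w_k = w^k with w = e^(2*pi*i/36), and (w^k)^100 = (w^100)^k.
So S = 1 + u + u^2 + ... + u^(35) with u = w^100.
100 = 2*36 + 28, so 100 is not a multiple of 36: u = (w^36)^2 * w^28 = w^28 ≠ 1 (w is a primitive 36th root), while u^36 = (w^36)^100 = 1.
Geometric series: S = (1 - u^36)/(1 - u) = (1 - 1)/(1 - u) = 0

S = 0


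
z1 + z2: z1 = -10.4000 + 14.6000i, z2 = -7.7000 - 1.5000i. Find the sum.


Real: -10.4 - 7.7 = -18.1
Imag: 14.6 - 1.5 = 13.1

-18.1000 + 13.1000i


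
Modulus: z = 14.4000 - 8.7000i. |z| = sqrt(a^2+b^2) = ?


|z| = sqrt(14.4^2 + (-8.7)^2) = sqrt(207.36 + 75.69) = sqrt(283.05) = 16.8241

|z| = 16.8241


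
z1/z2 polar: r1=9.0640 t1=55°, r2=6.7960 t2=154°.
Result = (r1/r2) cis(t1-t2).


r = 9.0640 / 6.7960 = 1.3337
theta = 55° - 154° = -99° = 261° (mod 360)

1.3337 cis(261°)


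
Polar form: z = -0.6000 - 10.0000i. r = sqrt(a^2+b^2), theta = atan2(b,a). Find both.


r = sqrt(0.36+100) = sqrt(100.36) = 10.0180
theta = atan2(-10, -0.6) = -93.4336 degrees

r = 10.0180, theta = -93.4336 degrees


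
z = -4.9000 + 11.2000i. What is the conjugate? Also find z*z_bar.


z_bar = -4.9000 - 11.2000i
z*z_bar = (-4.9)^2 + 11.2^2 = 24.01 + 125.44 = 149.45

z_bar = -4.9000 - 11.2000i, z*z_bar = 149.45


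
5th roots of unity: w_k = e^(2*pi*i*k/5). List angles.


The 5th roots of unity are cis(360k/5°) for k=0..4
Angle step = 360/5 = 72°
Primitive root: cis(72°)
Primitive root = 0.3090 + 0.9511i

5 roots at angles: 0°, 72°, 144°, 216°, 288°


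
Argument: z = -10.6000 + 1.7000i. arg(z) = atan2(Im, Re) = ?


Re = -10.6, Im = 1.7
arg = atan2(1.7, -10.6) = 170.8886 degrees

arg(z) = 170.8886 degrees


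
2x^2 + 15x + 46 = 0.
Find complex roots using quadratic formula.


disc = 15^2 - 4*2*46 = 225 - 368 = -143
sqrt(|disc|) = sqrt(143) = 11.9583
Real part = -15/(2*2) = -3.7500
Imag part = 11.9583/(2*2) = 2.9896

-3.7500 ± 2.9896i


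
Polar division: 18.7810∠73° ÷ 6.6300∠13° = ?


r = 18.7810 / 6.6300 = 2.8327
theta = 73° - 13° = 60° = 60° (mod 360)

2.8327 cis(60°)


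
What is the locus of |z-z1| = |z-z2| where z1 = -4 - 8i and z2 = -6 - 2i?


Equal distances means the locus is the perpendicular bisector of z1 and z2.
Midpoint = ((-4+(-6))/2, (-8+(-2))/2) = (-5.0000, -5.0000)

Perpendicular bisector through (-5.0000, -5.0000)


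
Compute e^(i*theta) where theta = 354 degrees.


cos(354°) = 0.9945
sin(354°) = -0.1045

e^(i*354°) = 0.9945 - 0.1045i


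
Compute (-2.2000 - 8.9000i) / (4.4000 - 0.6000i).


Conjugate of z2 = 4.4000 + 0.6000i
Numerator: (-2.2000 - 8.9000i)(4.4000 + 0.6000i) = -4.3400 - 40.4800i
Denominator: 4.4^2 + (-0.6)^2 = 19.72
Result = (-4.3400 - 40.4800i)/19.72

-0.2201 - 2.0527i


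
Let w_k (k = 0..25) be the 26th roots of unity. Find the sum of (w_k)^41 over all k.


The roots are w_k = w^k with w = e^(2*pi*i/26), and (w^k)^41 = (w^41)^k.
So S = 1 + u + u^2 + ... + u^(25) with u = w^41.
41 = 1*26 + 15, so 41 is not a multiple of 26: u = (w^26)^1 * w^15 = w^15 ≠ 1 (w is a primitive 26th root), while u^26 = (w^26)^41 = 1.
Geometric series: S = (1 - u^26)/(1 - u) = (1 - 1)/(1 - u) = 0

S = 0


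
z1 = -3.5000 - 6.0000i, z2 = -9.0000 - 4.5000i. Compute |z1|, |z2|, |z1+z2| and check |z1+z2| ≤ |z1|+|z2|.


|z1| = sqrt((-3.5)^2 + (-6)^2) = sqrt(48.25) = 6.9462
|z2| = sqrt((-9)^2 + (-4.5)^2) = sqrt(101.25) = 10.0623
z1+z2 = -12.5000 - 10.5000i
|z1+z2| = sqrt(266.5) = 16.3248
|z1|+|z2| = 6.9462 + 10.0623 = 17.0085

|z1+z2| = 16.3248 ≤ |z1|+|z2| = 17.0085 (verified)


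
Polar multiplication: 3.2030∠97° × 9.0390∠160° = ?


r = 3.2030 * 9.0390 = 28.9519
theta = 97° + 160° = 257° = 257° (mod 360)

28.9519 cis(257°)


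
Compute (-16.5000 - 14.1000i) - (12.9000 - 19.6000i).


Real: -16.5 - 12.9 = -29.4
Imag: -14.1 + 19.6 = 5.5

-29.4000 + 5.5000i


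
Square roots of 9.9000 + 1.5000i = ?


|z| = sqrt(98.01+2.25) = 10.0130
sqrt((|z|+a)/2) = sqrt((10.0130+9.9)/2) = sqrt(9.9565) = 3.1554
sqrt((|z|-a)/2) = sqrt((10.0130-9.9)/2) = sqrt(0.0565) = 0.2377

±(3.1554 + 0.2377i) i.e. 3.1554 + 0.2377i and -3.1554 - 0.2377i


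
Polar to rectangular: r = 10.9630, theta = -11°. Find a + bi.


a = 10.9630*cos(-11°) = 10.9630*0.98163 = 10.7616
b = 10.9630*sin(-11°) = 10.9630*(-0.190809) = -2.0918

10.7616 - 2.0918i


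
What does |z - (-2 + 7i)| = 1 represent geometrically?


|z - z0| = r is a circle with center z0 and radius r.
Center = (-2, 7), radius = 1

Circle with center (-2, 7) and radius 1


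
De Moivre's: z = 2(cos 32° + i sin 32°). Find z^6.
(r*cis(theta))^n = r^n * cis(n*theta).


r^6 = 2^6 = 64
n*theta = 6*32° = 192° = 192° (mod 360)
a = 64*cos(192°) = -62.6014
b = 64*sin(192°) = -13.3063

64 cis(192°) = -62.6014 - 13.3063i


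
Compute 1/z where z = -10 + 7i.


|z|^2 = 100+49 = 149
1/z = (-10 - 7i)/149

1/z = -0.0671 - 0.0470i


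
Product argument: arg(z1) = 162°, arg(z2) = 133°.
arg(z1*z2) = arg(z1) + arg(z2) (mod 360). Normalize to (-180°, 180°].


arg(z1*z2) = 162° + 133° = 295°
Normalized to (-180°, 180°]: -65°

-65°


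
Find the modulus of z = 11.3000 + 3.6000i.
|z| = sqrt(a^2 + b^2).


|z| = sqrt(11.3^2 + 3.6^2) = sqrt(127.69 + 12.96) = sqrt(140.65) = 11.8596

|z| = 11.8596


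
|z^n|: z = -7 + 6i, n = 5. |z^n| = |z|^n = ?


|z| = sqrt(49+36) = sqrt(85) = 9.2195
|z^5| = |z|^5 = (sqrt(85))^5 = 85^2 * sqrt(85) = 7225*sqrt(85)

|z^5| = 7225*sqrt(85) ≈ 66611.2087


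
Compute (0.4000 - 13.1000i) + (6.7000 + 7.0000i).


Real: 0.4 + 6.7 = 7.1
Imag: -13.1 + 7 = -6.1

7.1000 - 6.1000i


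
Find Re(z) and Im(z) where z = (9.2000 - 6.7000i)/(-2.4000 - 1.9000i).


Multiply by conjugate: (9.2000 - 6.7000i)(-2.4000 + 1.9000i) / ((-2.4)^2 + (-1.9)^2)
Numerator real = 9.2*(-2.4) - (6.7)*(-1.9) = -9.35
Numerator imag = -6.7*(-2.4) - 9.2*(-1.9) = 33.56
Denominator = 9.37
Re(z) = -9.35/9.37 = -0.9979
Im(z) = 33.56/9.37 = 3.5816

Re(z) = -0.9979, Im(z) = 3.5816


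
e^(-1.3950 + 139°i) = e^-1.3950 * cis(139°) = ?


e^-1.3950 = 0.2478
cos(139°) = -0.7547
sin(139°) = 0.6561
Real = 0.2478*(-0.7547) = -0.1870
Imag = 0.2478*0.6561 = 0.1626

-0.1870 + 0.1626i


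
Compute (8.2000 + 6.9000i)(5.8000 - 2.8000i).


Real = 8.2*5.8 - 6.9*(-2.8) = 47.56 - (-19.32) = 66.88
Imag = 8.2*(-2.8) + 5.8*6.9 = -22.96 + 40.02 = 17.06

66.8800 + 17.0600i


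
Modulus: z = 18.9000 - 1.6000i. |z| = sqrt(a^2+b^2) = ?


|z| = sqrt(18.9^2 + (-1.6)^2) = sqrt(357.21 + 2.56) = sqrt(359.77) = 18.9676

|z| = 18.9676


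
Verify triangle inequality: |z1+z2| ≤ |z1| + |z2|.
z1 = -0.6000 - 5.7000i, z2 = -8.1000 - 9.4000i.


|z1| = sqrt((-0.6)^2 + (-5.7)^2) = sqrt(32.85) = 5.7315
|z2| = sqrt((-8.1)^2 + (-9.4)^2) = sqrt(153.97) = 12.4085
z1+z2 = -8.7000 - 15.1000i
|z1+z2| = sqrt(303.7) = 17.4270
|z1|+|z2| = 5.7315 + 12.4085 = 18.1400

|z1+z2| = 17.4270 ≤ |z1|+|z2| = 18.1400 (verified)


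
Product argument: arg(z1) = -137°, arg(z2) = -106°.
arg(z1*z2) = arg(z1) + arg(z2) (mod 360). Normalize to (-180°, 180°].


arg(z1*z2) = -137° - 106° = -243°
Normalized to (-180°, 180°]: 117°

117°


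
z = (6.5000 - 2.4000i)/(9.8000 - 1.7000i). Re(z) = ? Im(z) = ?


Multiply by conjugate: (6.5000 - 2.4000i)(9.8000 + 1.7000i) / (9.8^2 + (-1.7)^2)
Numerator real = 6.5*9.8 - (2.4)*(-1.7) = 67.78
Numerator imag = -2.4*9.8 - 6.5*(-1.7) = -12.47
Denominator = 98.93
Re(z) = 67.78/98.93 = 0.6851
Im(z) = -12.47/98.93 = -0.1260

Re(z) = 0.6851, Im(z) = -0.1260


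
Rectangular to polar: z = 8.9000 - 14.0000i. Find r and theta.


r = sqrt(79.21+196) = sqrt(275.21) = 16.5895
theta = atan2(-14, 8.9) = -57.5553 degrees

r = 16.5895, theta = -57.5553 degrees


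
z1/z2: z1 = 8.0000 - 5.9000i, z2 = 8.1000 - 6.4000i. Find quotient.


Conjugate of z2 = 8.1000 + 6.4000i
Numerator: (8.0000 - 5.9000i)(8.1000 + 6.4000i) = 102.5600 + 3.4100i
Denominator: 8.1^2 + (-6.4)^2 = 106.57
Result = (102.5600 + 3.4100i)/106.57

0.9624 + 0.0320i


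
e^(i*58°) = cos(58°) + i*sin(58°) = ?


cos(58°) = 0.5299
sin(58°) = 0.8480

e^(i*58°) = 0.5299 + 0.8480i


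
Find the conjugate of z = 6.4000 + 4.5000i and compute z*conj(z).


z_bar = 6.4000 - 4.5000i
z*z_bar = 6.4^2 + 4.5^2 = 40.96 + 20.25 = 61.21

z_bar = 6.4000 - 4.5000i, z*z_bar = 61.21


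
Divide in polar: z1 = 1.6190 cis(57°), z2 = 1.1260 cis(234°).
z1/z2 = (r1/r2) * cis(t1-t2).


r = 1.6190 / 1.1260 = 1.4378
theta = 57° - 234° = -177° = 183° (mod 360)

1.4378 cis(183°)


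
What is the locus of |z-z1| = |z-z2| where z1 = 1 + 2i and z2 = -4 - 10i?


Equal distances means the locus is the perpendicular bisector of z1 and z2.
Midpoint = ((1+(-4))/2, (2+(-10))/2) = (-1.5000, -4.0000)

Perpendicular bisector through (-1.5000, -4.0000)


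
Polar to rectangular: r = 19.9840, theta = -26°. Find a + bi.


a = 19.9840*cos(-26°) = 19.9840*0.898794 = 17.9615
b = 19.9840*sin(-26°) = 19.9840*(-0.43837) = -8.7604

17.9615 - 8.7604i


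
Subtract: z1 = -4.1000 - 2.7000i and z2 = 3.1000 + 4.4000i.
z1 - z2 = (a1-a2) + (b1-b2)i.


Real: -4.1 - 3.1 = -7.2
Imag: -2.7 - 4.4 = -7.1

-7.2000 - 7.1000i


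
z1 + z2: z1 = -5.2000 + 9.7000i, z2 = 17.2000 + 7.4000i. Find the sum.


Real: -5.2 + 17.2 = 12
Imag: 9.7 + 7.4 = 17.1

12.0000 + 17.1000i


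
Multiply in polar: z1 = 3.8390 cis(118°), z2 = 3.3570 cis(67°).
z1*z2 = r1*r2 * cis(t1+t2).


r = 3.8390 * 3.3570 = 12.8875
theta = 118° + 67° = 185° = 185° (mod 360)

12.8875 cis(185°)


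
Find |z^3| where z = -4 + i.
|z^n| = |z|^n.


|z| = sqrt(16+1) = sqrt(17) = 4.1231
|z^3| = |z|^3 = (sqrt(17))^3 = 17*sqrt(17)

|z^3| = 17*sqrt(17) ≈ 70.0928


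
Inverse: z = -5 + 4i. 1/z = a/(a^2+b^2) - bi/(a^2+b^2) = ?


|z|^2 = 25+16 = 41
1/z = (-5 - 4i)/41

1/z = -0.1220 - 0.0976i


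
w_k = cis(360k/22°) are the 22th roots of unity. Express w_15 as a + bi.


Angle = 360*15/22 = 245.4545°
a = cos(245.4545°) = -0.4154
b = sin(245.4545°) = -0.9096

-0.4154 - 0.9096i


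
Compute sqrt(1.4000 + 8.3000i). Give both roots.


|z| = sqrt(1.96+68.89) = 8.4172
sqrt((|z|+a)/2) = sqrt((8.4172+1.4)/2) = sqrt(4.9086) = 2.2155
sqrt((|z|-a)/2) = sqrt((8.4172-1.4)/2) = sqrt(3.5086) = 1.8731

±(2.2155 + 1.8731i) i.e. 2.2155 + 1.8731i and -2.2155 - 1.8731i


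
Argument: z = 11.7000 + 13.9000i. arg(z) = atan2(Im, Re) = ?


Re = 11.7, Im = 13.9
arg = atan2(13.9, 11.7) = 49.9118 degrees

arg(z) = 49.9118 degrees


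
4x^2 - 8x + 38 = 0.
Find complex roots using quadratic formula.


disc = (-8)^2 - 4*4*38 = 64 - 608 = -544
sqrt(|disc|) = sqrt(544) = 23.3238
Real part = 8/(2*4) = 1.0000
Imag part = 23.3238/(2*4) = 2.9155

1.0000 ± 2.9155i


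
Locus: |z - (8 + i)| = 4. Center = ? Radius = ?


|z - z0| = r is a circle with center z0 and radius r.
Center = (8, 1), radius = 4

Circle with center (8, 1) and radius 4


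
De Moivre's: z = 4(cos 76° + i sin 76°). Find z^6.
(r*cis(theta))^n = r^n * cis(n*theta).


r^6 = 4^6 = 4096
n*theta = 6*76° = 456° = 96° (mod 360)
a = 4096*cos(96°) = -428.1486
b = 4096*sin(96°) = 4073.5617

4096 cis(96°) = -428.1486 + 4073.5617i


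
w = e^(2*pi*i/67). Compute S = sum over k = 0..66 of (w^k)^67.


The roots are w_k = w^k with w = e^(2*pi*i/67), and (w^k)^67 = (w^67)^k.
So S = 1 + u + u^2 + ... + u^(66) with u = w^67.
67 = 1*67 + 0, so 67 is a multiple of 67 and u = (w^67)^1 = 1.
Every one of the 67 terms equals 1: S = 67

S = 67


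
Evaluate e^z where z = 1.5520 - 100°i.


e^1.5520 = 4.7209
cos(-100°) = -0.17365
sin(-100°) = -0.98481
Real = 4.7209*(-0.17365) = -0.8198
Imag = 4.7209*(-0.98481) = -4.6492

-0.8198 - 4.6492i


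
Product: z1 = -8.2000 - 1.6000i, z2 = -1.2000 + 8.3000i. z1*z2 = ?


Real = -8.2*(-1.2) - (-1.6)*8.3 = 9.84 - (-13.28) = 23.12
Imag = -8.2*8.3 - (1.2)*(-1.6) = -68.06 + 1.92 = -66.14

23.1200 - 66.1400i


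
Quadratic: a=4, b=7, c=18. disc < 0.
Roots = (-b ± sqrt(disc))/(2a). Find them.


disc = 7^2 - 4*4*18 = 49 - 288 = -239
sqrt(|disc|) = sqrt(239) = 15.4596
Real part = -7/(2*4) = -0.8750
Imag part = 15.4596/(2*4) = 1.9325

-0.8750 ± 1.9325i


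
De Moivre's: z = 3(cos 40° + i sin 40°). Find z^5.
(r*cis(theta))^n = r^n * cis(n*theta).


r^5 = 3^5 = 243
n*theta = 5*40° = 200° = 200° (mod 360)
a = 243*cos(200°) = -228.3453
b = 243*sin(200°) = -83.1109

243 cis(200°) = -228.3453 - 83.1109i


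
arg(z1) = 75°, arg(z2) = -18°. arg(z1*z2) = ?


arg(z1*z2) = 75° - 18° = 57°
Normalized to (-180°, 180°]: 57°

57°


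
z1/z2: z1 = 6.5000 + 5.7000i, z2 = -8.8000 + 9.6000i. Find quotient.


Conjugate of z2 = -8.8000 - 9.6000i
Numerator: (6.5000 + 5.7000i)(-8.8000 - 9.6000i) = -2.4800 - 112.5600i
Denominator: (-8.8)^2 + 9.6^2 = 169.6
Result = (-2.4800 - 112.5600i)/169.6

-0.0146 - 0.6637i


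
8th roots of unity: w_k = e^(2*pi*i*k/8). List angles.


The 8th roots of unity are cis(360k/8°) for k=0..7
Angle step = 360/8 = 45°
Primitive root: cis(45°)
Primitive root = 0.7071 + 0.7071i

8 roots at angles: 0°, 45°, 90°, 135°, 180°, 225°, 270°, 315°


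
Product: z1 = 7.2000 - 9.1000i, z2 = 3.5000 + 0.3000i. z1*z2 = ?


Real = 7.2*3.5 - (-9.1)*0.3 = 25.2 - (-2.73) = 27.93
Imag = 7.2*0.3 + 3.5*(-9.1) = 2.16 - (31.85) = -29.69

27.9300 - 29.6900i


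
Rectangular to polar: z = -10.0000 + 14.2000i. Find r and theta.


r = sqrt(100+201.64) = sqrt(301.64) = 17.3678
theta = atan2(14.2, -10) = 125.1542 degrees

r = 17.3678, theta = 125.1542 degrees


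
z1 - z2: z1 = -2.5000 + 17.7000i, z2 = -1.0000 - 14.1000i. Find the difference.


Real: -2.5 + 1 = -1.5
Imag: 17.7 + 14.1 = 31.8

-1.5000 + 31.8000i


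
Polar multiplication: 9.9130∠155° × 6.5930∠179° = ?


r = 9.9130 * 6.5930 = 65.3564
theta = 155° + 179° = 334° = 334° (mod 360)

65.3564 cis(334°)


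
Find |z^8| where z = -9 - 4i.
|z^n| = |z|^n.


|z| = sqrt(81+16) = sqrt(97) = 9.8489
|z^8| = |z|^8 = (sqrt(97))^8 = 97^4 = 88529281

|z^8| = 88529281


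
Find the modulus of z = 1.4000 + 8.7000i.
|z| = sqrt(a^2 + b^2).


|z| = sqrt(1.4^2 + 8.7^2) = sqrt(1.96 + 75.69) = sqrt(77.65) = 8.8119

|z| = 8.8119


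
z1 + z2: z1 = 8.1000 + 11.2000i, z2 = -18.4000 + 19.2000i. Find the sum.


Real: 8.1 - 18.4 = -10.3
Imag: 11.2 + 19.2 = 30.4

-10.3000 + 30.4000i


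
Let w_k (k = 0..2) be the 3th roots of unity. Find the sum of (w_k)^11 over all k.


The roots are w_k = w^k with w = e^(2*pi*i/3), and (w^k)^11 = (w^11)^k.
So S = 1 + u + u^2 + ... + u^(2) with u = w^11.
11 = 3*3 + 2, so 11 is not a multiple of 3: u = (w^3)^3 * w^2 = w^2 ≠ 1 (w is a primitive 3th root), while u^3 = (w^3)^11 = 1.
Geometric series: S = (1 - u^3)/(1 - u) = (1 - 1)/(1 - u) = 0

S = 0


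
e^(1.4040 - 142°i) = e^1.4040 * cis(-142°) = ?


e^1.4040 = 4.07145
cos(-142°) = -0.788
sin(-142°) = -0.61566
Real = 4.07145*(-0.788) = -3.2083
Imag = 4.07145*(-0.61566) = -2.5066

-3.2083 - 2.5066i


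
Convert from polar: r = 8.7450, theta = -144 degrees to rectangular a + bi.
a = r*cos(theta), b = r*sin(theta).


a = 8.7450*cos(-144°) = 8.7450*(-0.80902) = -7.0749
b = 8.7450*sin(-144°) = 8.7450*(-0.58779) = -5.1402

-7.0749 - 5.1402i


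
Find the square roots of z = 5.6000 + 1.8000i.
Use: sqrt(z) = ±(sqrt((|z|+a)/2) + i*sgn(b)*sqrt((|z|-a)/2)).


|z| = sqrt(31.36+3.24) = 5.8822
sqrt((|z|+a)/2) = sqrt((5.8822+5.6)/2) = sqrt(5.7411) = 2.3961
sqrt((|z|-a)/2) = sqrt((5.8822-5.6)/2) = sqrt(0.1411) = 0.3756

±(2.3961 + 0.3756i) i.e. 2.3961 + 0.3756i and -2.3961 - 0.3756i


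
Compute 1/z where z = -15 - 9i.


|z|^2 = 225+81 = 306
1/z = (-15 + 9i)/306

1/z = -0.0490 + 0.0294i


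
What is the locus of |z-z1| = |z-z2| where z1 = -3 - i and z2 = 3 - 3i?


Equal distances means the locus is the perpendicular bisector of z1 and z2.
Midpoint = ((-3+3)/2, (-1+(-3))/2) = (0, -2.0000)

Perpendicular bisector through (0, -2.0000)


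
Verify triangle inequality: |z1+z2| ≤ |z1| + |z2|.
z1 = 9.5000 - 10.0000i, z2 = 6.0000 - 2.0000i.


|z1| = sqrt(9.5^2 + (-10)^2) = sqrt(190.25) = 13.7931
|z2| = sqrt(6^2 + (-2)^2) = sqrt(40) = 6.3246
z1+z2 = 15.5000 - 12.0000i
|z1+z2| = sqrt(384.25) = 19.6023
|z1|+|z2| = 13.7931 + 6.3246 = 20.1177

|z1+z2| = 19.6023 ≤ |z1|+|z2| = 20.1177 (verified)


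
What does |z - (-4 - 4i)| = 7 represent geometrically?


|z - z0| = r is a circle with center z0 and radius r.
Center = (-4, -4), radius = 7

Circle with center (-4, -4) and radius 7


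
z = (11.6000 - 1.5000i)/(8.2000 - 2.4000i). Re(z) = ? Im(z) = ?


Multiply by conjugate: (11.6000 - 1.5000i)(8.2000 + 2.4000i) / (8.2^2 + (-2.4)^2)
Numerator real = 11.6*8.2 - (1.5)*(-2.4) = 98.72
Numerator imag = -1.5*8.2 - 11.6*(-2.4) = 15.54
Denominator = 73
Re(z) = 98.72/73 = 1.3523
Im(z) = 15.54/73 = 0.2129

Re(z) = 1.3523, Im(z) = 0.2129


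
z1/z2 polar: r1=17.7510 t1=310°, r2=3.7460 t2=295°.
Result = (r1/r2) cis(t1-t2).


r = 17.7510 / 3.7460 = 4.7387
theta = 310° - 295° = 15° = 15° (mod 360)

4.7387 cis(15°)


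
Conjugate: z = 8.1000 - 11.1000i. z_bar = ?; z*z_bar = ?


z_bar = 8.1000 + 11.1000i
z*z_bar = 8.1^2 + (-11.1)^2 = 65.61 + 123.21 = 188.82

z_bar = 8.1000 + 11.1000i, z*z_bar = 188.82


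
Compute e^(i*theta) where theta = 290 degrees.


cos(290°) = 0.3420
sin(290°) = -0.9397

e^(i*290°) = 0.3420 - 0.9397i


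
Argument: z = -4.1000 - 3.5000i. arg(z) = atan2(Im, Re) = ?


Re = -4.1, Im = -3.5
arg = atan2(-3.5, -4.1) = -139.5140 degrees

arg(z) = -139.5140 degrees


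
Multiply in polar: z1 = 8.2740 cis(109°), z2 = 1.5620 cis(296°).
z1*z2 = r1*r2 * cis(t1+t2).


r = 8.2740 * 1.5620 = 12.9240
theta = 109° + 296° = 405° = 45° (mod 360)

12.9240 cis(45°)


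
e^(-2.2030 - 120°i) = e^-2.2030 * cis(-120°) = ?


e^-2.2030 = 0.11047
cos(-120°) = -0.5
sin(-120°) = -0.866
Real = 0.11047*(-0.5) = -0.0552
Imag = 0.11047*(-0.866) = -0.0957

-0.0552 - 0.0957i


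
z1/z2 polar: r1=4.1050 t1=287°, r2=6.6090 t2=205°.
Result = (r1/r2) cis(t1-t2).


r = 4.1050 / 6.6090 = 0.6211
theta = 287° - 205° = 82° = 82° (mod 360)

0.6211 cis(82°)


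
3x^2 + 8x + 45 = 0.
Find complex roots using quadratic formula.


disc = 8^2 - 4*3*45 = 64 - 540 = -476
sqrt(|disc|) = sqrt(476) = 21.8174
Real part = -8/(2*3) = -1.3333
Imag part = 21.8174/(2*3) = 3.6362

-1.3333 ± 3.6362i


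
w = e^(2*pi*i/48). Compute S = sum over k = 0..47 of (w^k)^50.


The roots are w_k = w^k with w = e^(2*pi*i/48), and (w^k)^50 = (w^50)^k.
So S = 1 + u + u^2 + ... + u^(47) with u = w^50.
50 = 1*48 + 2, so 50 is not a multiple of 48: u = (w^48)^1 * w^2 = w^2 ≠ 1 (w is a primitive 48th root), while u^48 = (w^48)^50 = 1.
Geometric series: S = (1 - u^48)/(1 - u) = (1 - 1)/(1 - u) = 0

S = 0


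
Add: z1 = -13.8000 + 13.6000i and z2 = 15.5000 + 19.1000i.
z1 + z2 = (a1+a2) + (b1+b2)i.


Real: -13.8 + 15.5 = 1.7
Imag: 13.6 + 19.1 = 32.7

1.7000 + 32.7000i


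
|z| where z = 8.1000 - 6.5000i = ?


|z| = sqrt(8.1^2 + (-6.5)^2) = sqrt(65.61 + 42.25) = sqrt(107.86) = 10.3856

|z| = 10.3856


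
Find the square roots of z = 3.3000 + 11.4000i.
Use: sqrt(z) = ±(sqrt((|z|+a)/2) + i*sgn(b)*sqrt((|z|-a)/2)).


|z| = sqrt(10.89+129.96) = 11.8680
sqrt((|z|+a)/2) = sqrt((11.8680+3.3)/2) = sqrt(7.5840) = 2.7539
sqrt((|z|-a)/2) = sqrt((11.8680-3.3)/2) = sqrt(4.2840) = 2.0698

±(2.7539 + 2.0698i) i.e. 2.7539 + 2.0698i and -2.7539 - 2.0698i


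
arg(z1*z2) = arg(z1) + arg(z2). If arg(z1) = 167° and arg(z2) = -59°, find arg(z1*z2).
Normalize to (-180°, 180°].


arg(z1*z2) = 167° - 59° = 108°
Normalized to (-180°, 180°]: 108°

108°


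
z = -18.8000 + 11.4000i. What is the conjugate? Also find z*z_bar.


z_bar = -18.8000 - 11.4000i
z*z_bar = (-18.8)^2 + 11.4^2 = 353.44 + 129.96 = 483.4

z_bar = -18.8000 - 11.4000i, z*z_bar = 483.4


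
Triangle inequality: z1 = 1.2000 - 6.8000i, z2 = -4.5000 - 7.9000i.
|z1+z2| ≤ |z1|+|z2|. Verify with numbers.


|z1| = sqrt(1.2^2 + (-6.8)^2) = sqrt(47.68) = 6.9051
|z2| = sqrt((-4.5)^2 + (-7.9)^2) = sqrt(82.66) = 9.0918
z1+z2 = -3.3000 - 14.7000i
|z1+z2| = sqrt(226.98) = 15.0659
|z1|+|z2| = 6.9051 + 9.0918 = 15.9969

|z1+z2| = 15.0659 ≤ |z1|+|z2| = 15.9969 (verified)


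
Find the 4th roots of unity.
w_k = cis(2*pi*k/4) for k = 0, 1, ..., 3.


The 4th roots of unity are cis(360k/4°) for k=0..3
Angle step = 360/4 = 90°
Primitive root: cis(90°)
Primitive root = 0 + 1.0000i

4 roots at angles: 0°, 90°, 180°, 270°
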